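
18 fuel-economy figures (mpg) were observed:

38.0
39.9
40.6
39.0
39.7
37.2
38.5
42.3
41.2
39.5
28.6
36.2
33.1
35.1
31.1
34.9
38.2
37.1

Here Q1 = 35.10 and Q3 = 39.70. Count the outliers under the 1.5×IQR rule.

0

IQR = 4.60; fences at 35.10 − 6.90 = 28.20 and 39.70 + 6.90 = 46.60.
Every value lies within the cutoffs.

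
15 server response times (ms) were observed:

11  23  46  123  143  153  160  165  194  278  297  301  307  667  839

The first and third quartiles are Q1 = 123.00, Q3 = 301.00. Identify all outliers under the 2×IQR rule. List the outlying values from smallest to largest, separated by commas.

667, 839

IQR = Q3 − Q1 = 301.00 − 123.00 = 178.00.
Lower fence = Q1 − 2·IQR = 123.00 − 356.00 = -233.00.
Upper fence = Q3 + 2·IQR = 301.00 + 356.00 = 657.00.
667 > 657.00 → outlier.
839 > 657.00 → outlier.
All remaining values lie within [-233.00, 657.00].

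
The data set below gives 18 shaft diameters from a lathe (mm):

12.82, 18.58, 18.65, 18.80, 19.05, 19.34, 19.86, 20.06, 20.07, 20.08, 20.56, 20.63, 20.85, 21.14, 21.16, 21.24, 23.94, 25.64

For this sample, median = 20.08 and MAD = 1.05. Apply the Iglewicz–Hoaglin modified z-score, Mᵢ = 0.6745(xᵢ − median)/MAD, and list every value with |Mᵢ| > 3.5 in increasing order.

|Mᵢ| > 3.5 ⇔ |xᵢ − 20.08| > 3.5·1.05/0.6745 = 5.45.
So outliers lie outside [14.63, 25.53].
12.82: M = -4.66 → outlier.
25.64: M = 3.57 → outlier.

12.82, 25.64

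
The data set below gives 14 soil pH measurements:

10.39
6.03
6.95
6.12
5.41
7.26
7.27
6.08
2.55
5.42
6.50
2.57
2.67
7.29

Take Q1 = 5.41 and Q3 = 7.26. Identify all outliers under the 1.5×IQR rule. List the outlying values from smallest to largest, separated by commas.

IQR = Q3 − Q1 = 7.26 − 5.41 = 1.85.
Lower fence = Q1 − 1.5·IQR = 5.41 − 2.775 = 2.635.
Upper fence = Q3 + 1.5·IQR = 7.26 + 2.775 = 10.035.
2.55 < 2.635 → outlier.
2.57 < 2.635 → outlier.
10.39 > 10.035 → outlier.
All remaining values lie within [2.635, 10.035].

2.55, 2.57, 10.39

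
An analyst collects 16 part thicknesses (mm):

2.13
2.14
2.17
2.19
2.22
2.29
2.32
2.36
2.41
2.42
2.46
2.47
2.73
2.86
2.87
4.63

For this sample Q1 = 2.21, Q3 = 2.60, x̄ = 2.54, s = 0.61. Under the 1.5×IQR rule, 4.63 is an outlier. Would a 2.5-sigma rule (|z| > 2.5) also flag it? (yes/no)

yes

z = (4.63 − 2.54) / 0.61 = 3.43.
|z| = 3.43 > 2.5.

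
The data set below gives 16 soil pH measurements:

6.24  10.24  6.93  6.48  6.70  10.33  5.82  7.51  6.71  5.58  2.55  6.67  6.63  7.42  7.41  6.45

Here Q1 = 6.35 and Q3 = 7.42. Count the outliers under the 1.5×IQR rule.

IQR = 1.07; fences at 6.35 − 1.605 = 4.745 and 7.42 + 1.605 = 9.025.
Outside the cutoffs: 2.55, 10.24, 10.33.

3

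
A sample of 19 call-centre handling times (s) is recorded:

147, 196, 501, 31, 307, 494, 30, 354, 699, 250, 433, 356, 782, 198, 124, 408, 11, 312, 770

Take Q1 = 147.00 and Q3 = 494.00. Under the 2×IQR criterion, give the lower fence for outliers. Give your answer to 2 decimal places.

-547.00

IQR = Q3 − Q1 = 494.00 − 147.00 = 347.00.
Lower fence = Q1 − 2·IQR = 147.00 − 694.00 = -547.00.
Upper fence = Q3 + 2·IQR = 494.00 + 694.00 = 1188.00.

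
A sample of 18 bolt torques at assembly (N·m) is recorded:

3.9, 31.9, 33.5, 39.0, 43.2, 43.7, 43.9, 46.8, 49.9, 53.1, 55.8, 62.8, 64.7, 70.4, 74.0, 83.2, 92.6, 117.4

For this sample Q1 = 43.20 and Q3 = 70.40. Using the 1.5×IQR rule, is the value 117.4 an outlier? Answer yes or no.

IQR = Q3 − Q1 = 70.40 − 43.20 = 27.20.
Lower fence = Q1 − 1.5·IQR = 43.20 − 40.80 = 2.40.
Upper fence = Q3 + 1.5·IQR = 70.40 + 40.80 = 111.20.
117.4 lies above the upper fence.

yes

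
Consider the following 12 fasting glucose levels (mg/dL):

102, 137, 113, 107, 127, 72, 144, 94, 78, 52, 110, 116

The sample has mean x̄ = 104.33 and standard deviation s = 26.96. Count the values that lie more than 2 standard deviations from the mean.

Cutoffs: x̄ ± 2s = [50.41, 158.25].
Every value lies within the cutoffs.

0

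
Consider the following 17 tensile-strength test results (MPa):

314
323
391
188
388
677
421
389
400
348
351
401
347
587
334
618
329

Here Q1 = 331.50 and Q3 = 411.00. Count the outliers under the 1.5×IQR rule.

IQR = 79.50; fences at 331.50 − 119.25 = 212.25 and 411.00 + 119.25 = 530.25.
Outside the cutoffs: 188, 587, 618, 677.

4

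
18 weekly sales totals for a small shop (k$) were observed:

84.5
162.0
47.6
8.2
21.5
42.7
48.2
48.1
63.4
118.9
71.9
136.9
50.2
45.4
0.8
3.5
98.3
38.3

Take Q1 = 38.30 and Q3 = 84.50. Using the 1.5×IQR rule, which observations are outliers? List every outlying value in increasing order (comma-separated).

IQR = Q3 − Q1 = 84.50 − 38.30 = 46.20.
Lower fence = Q1 − 1.5·IQR = 38.30 − 69.30 = -31.00.
Upper fence = Q3 + 1.5·IQR = 84.50 + 69.30 = 153.80.
162.0 > 153.80 → outlier.
All remaining values lie within [-31.00, 153.80].

162.0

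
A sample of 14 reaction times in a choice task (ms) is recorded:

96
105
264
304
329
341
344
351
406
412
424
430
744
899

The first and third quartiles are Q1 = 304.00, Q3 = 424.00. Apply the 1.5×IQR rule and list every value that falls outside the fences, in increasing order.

96, 105, 744, 899

IQR = Q3 − Q1 = 424.00 − 304.00 = 120.00.
Lower fence = Q1 − 1.5·IQR = 304.00 − 180.00 = 124.00.
Upper fence = Q3 + 1.5·IQR = 424.00 + 180.00 = 604.00.
96 < 124.00 → outlier.
105 < 124.00 → outlier.
744 > 604.00 → outlier.
899 > 604.00 → outlier.
All remaining values lie within [124.00, 604.00].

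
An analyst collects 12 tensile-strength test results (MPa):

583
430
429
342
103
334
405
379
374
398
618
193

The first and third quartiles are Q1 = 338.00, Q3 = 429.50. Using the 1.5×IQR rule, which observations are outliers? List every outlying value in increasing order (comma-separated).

103, 193, 583, 618

IQR = Q3 − Q1 = 429.50 − 338.00 = 91.50.
Lower fence = Q1 − 1.5·IQR = 338.00 − 137.25 = 200.75.
Upper fence = Q3 + 1.5·IQR = 429.50 + 137.25 = 566.75.
103 < 200.75 → outlier.
193 < 200.75 → outlier.
583 > 566.75 → outlier.
618 > 566.75 → outlier.
All remaining values lie within [200.75, 566.75].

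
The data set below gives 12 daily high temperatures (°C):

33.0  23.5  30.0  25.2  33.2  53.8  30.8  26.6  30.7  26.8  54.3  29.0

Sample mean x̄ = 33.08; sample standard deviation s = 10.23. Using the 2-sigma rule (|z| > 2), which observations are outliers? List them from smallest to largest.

53.8, 54.3

Cutoffs at x̄ ± 2s: 33.08 ± 2·10.23 = [12.62, 53.54].
53.8: z = 2.03, |z| > 2 → outlier.
54.3: z = 2.07, |z| > 2 → outlier.
Every other value lies within [12.62, 53.54].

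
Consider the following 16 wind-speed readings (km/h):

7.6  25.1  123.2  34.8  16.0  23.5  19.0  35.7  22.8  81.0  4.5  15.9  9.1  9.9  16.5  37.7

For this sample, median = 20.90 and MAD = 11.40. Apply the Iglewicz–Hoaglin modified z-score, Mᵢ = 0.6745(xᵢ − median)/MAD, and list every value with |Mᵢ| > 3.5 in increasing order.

|Mᵢ| > 3.5 ⇔ |xᵢ − 20.90| > 3.5·11.40/0.6745 = 59.15.
So outliers lie outside [-38.25, 80.05].
81.0: M = 3.56 → outlier.
123.2: M = 6.05 → outlier.

81.0, 123.2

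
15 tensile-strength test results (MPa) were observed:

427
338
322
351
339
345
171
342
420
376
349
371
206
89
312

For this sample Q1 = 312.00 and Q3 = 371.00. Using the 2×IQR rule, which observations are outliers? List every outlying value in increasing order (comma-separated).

89, 171

IQR = Q3 − Q1 = 371.00 − 312.00 = 59.00.
Lower fence = Q1 − 2·IQR = 312.00 − 118.00 = 194.00.
Upper fence = Q3 + 2·IQR = 371.00 + 118.00 = 489.00.
89 < 194.00 → outlier.
171 < 194.00 → outlier.
All remaining values lie within [194.00, 489.00].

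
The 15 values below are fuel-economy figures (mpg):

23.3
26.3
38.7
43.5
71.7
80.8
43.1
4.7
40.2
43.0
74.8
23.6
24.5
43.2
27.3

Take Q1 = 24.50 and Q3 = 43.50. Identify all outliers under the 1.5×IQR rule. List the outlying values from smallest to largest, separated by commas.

IQR = Q3 − Q1 = 43.50 − 24.50 = 19.00.
Lower fence = Q1 − 1.5·IQR = 24.50 − 28.50 = -4.00.
Upper fence = Q3 + 1.5·IQR = 43.50 + 28.50 = 72.00.
74.8 > 72.00 → outlier.
80.8 > 72.00 → outlier.
All remaining values lie within [-4.00, 72.00].

74.8, 80.8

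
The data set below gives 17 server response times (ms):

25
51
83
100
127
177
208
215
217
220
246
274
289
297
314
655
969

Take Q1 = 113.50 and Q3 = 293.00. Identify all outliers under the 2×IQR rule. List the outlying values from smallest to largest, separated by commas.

655, 969

IQR = Q3 − Q1 = 293.00 − 113.50 = 179.50.
Lower fence = Q1 − 2·IQR = 113.50 − 359.00 = -245.50.
Upper fence = Q3 + 2·IQR = 293.00 + 359.00 = 652.00.
655 > 652.00 → outlier.
969 > 652.00 → outlier.
All remaining values lie within [-245.50, 652.00].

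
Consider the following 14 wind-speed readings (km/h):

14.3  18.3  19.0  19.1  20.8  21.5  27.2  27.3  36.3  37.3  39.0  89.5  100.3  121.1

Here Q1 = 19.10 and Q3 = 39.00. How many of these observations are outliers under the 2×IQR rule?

IQR = 19.90; fences at 19.10 − 39.80 = -20.70 and 39.00 + 39.80 = 78.80.
Outside the cutoffs: 89.5, 100.3, 121.1.

3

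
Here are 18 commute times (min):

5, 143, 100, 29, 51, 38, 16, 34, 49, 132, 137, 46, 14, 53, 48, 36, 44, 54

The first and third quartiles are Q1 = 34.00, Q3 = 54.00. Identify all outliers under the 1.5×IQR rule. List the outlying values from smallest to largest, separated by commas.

100, 132, 137, 143

IQR = Q3 − Q1 = 54.00 − 34.00 = 20.00.
Lower fence = Q1 − 1.5·IQR = 34.00 − 30.00 = 4.00.
Upper fence = Q3 + 1.5·IQR = 54.00 + 30.00 = 84.00.
100 > 84.00 → outlier.
132 > 84.00 → outlier.
137 > 84.00 → outlier.
143 > 84.00 → outlier.
All remaining values lie within [4.00, 84.00].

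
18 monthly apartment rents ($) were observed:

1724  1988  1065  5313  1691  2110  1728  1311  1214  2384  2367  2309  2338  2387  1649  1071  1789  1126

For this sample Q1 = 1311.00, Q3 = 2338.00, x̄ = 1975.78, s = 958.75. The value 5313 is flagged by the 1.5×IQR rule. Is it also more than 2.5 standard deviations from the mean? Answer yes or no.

yes

z = (5313 − 1975.78) / 958.75 = 3.48.
|z| = 3.48 > 2.5.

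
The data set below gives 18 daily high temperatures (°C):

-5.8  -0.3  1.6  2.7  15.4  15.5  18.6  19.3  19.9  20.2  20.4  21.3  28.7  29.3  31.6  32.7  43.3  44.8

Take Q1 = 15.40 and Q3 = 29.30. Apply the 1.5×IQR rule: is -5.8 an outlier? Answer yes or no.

yes

IQR = Q3 − Q1 = 29.30 − 15.40 = 13.90.
Lower fence = Q1 − 1.5·IQR = 15.40 − 20.85 = -5.45.
Upper fence = Q3 + 1.5·IQR = 29.30 + 20.85 = 50.15.
-5.8 lies below the lower fence.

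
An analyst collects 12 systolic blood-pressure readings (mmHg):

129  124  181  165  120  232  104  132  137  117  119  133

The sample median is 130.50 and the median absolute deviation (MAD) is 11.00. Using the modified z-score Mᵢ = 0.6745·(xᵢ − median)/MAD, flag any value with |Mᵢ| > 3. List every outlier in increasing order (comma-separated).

|Mᵢ| > 3 ⇔ |xᵢ − 130.50| > 3·11.00/0.6745 = 48.93.
So outliers lie outside [81.57, 179.43].
181: M = 3.10 → outlier.
232: M = 6.22 → outlier.

181, 232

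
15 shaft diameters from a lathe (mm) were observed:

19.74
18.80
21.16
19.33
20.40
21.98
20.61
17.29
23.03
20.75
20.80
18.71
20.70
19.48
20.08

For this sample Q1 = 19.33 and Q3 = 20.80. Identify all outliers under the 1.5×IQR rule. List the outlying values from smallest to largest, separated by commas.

23.03

IQR = Q3 − Q1 = 20.80 − 19.33 = 1.47.
Lower fence = Q1 − 1.5·IQR = 19.33 − 2.205 = 17.125.
Upper fence = Q3 + 1.5·IQR = 20.80 + 2.205 = 23.005.
23.03 > 23.005 → outlier.
All remaining values lie within [17.125, 23.005].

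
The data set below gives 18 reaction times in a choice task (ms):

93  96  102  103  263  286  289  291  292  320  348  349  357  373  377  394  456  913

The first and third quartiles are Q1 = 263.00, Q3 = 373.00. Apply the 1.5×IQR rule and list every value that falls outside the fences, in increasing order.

IQR = Q3 − Q1 = 373.00 − 263.00 = 110.00.
Lower fence = Q1 − 1.5·IQR = 263.00 − 165.00 = 98.00.
Upper fence = Q3 + 1.5·IQR = 373.00 + 165.00 = 538.00.
93 < 98.00 → outlier.
96 < 98.00 → outlier.
913 > 538.00 → outlier.
All remaining values lie within [98.00, 538.00].

93, 96, 913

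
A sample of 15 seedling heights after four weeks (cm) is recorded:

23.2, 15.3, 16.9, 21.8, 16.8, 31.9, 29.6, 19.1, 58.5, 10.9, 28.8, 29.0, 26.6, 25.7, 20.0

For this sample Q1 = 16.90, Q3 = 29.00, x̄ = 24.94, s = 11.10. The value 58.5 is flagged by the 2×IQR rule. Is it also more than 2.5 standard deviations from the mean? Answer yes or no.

z = (58.5 − 24.94) / 11.10 = 3.02.
|z| = 3.02 > 2.5.

yes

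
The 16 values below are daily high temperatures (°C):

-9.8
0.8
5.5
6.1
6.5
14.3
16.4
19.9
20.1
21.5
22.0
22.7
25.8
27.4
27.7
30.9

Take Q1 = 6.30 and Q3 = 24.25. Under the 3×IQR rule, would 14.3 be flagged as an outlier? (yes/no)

no

IQR = Q3 − Q1 = 24.25 − 6.30 = 17.95.
Lower fence = Q1 − 3·IQR = 6.30 − 53.85 = -47.55.
Upper fence = Q3 + 3·IQR = 24.25 + 53.85 = 78.10.
14.3 lies within [-47.55, 78.10].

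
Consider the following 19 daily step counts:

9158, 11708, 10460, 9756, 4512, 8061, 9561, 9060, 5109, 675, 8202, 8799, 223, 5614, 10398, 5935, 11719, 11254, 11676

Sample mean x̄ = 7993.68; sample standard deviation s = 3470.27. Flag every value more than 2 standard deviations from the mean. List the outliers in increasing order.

Cutoffs at x̄ ± 2s: 7993.68 ± 2·3470.27 = [1053.14, 14934.22].
223: z = -2.24, |z| > 2 → outlier.
675: z = -2.11, |z| > 2 → outlier.
Every other value lies within [1053.14, 14934.22].

223, 675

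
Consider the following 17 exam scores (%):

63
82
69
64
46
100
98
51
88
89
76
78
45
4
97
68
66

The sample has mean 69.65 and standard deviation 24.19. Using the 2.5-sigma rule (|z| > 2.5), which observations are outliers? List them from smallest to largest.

4

Cutoffs at x̄ ± 2.5s: 69.65 ± 2.5·24.19 = [9.175, 130.125].
4: z = -2.71, |z| > 2.5 → outlier.
Every other value lies within [9.175, 130.125].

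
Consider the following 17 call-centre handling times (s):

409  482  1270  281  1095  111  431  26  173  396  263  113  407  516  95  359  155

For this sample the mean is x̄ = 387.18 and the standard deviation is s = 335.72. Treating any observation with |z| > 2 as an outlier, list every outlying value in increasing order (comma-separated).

Cutoffs at x̄ ± 2s: 387.18 ± 2·335.72 = [-284.26, 1058.62].
1095: z = 2.11, |z| > 2 → outlier.
1270: z = 2.63, |z| > 2 → outlier.
Every other value lies within [-284.26, 1058.62].

1095, 1270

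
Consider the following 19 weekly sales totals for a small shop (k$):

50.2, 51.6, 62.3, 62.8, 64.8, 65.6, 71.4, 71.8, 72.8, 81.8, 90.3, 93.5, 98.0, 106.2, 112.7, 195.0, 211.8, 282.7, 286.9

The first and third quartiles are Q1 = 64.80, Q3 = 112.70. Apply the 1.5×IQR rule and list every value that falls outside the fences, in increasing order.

195.0, 211.8, 282.7, 286.9

IQR = Q3 − Q1 = 112.70 − 64.80 = 47.90.
Lower fence = Q1 − 1.5·IQR = 64.80 − 71.85 = -7.05.
Upper fence = Q3 + 1.5·IQR = 112.70 + 71.85 = 184.55.
195.0 > 184.55 → outlier.
211.8 > 184.55 → outlier.
282.7 > 184.55 → outlier.
286.9 > 184.55 → outlier.
All remaining values lie within [-7.05, 184.55].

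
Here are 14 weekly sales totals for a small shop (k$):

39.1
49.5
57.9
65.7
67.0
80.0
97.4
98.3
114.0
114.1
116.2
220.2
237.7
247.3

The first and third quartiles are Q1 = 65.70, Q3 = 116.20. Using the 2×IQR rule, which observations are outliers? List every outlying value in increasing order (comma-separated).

220.2, 237.7, 247.3

IQR = Q3 − Q1 = 116.20 − 65.70 = 50.50.
Lower fence = Q1 − 2·IQR = 65.70 − 101.00 = -35.30.
Upper fence = Q3 + 2·IQR = 116.20 + 101.00 = 217.20.
220.2 > 217.20 → outlier.
237.7 > 217.20 → outlier.
247.3 > 217.20 → outlier.
All remaining values lie within [-35.30, 217.20].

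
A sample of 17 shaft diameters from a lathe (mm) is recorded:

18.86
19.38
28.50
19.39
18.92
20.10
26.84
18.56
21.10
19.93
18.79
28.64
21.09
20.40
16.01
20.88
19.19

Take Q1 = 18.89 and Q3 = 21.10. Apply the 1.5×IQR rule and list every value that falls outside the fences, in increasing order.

IQR = Q3 − Q1 = 21.10 − 18.89 = 2.21.
Lower fence = Q1 − 1.5·IQR = 18.89 − 3.315 = 15.575.
Upper fence = Q3 + 1.5·IQR = 21.10 + 3.315 = 24.415.
26.84 > 24.415 → outlier.
28.50 > 24.415 → outlier.
28.64 > 24.415 → outlier.
All remaining values lie within [15.575, 24.415].

26.84, 28.50, 28.64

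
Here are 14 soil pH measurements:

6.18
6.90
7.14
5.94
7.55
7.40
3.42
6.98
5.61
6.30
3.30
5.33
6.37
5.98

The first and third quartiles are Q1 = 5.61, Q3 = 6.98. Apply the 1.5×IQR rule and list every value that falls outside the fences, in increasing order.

3.30, 3.42

IQR = Q3 − Q1 = 6.98 − 5.61 = 1.37.
Lower fence = Q1 − 1.5·IQR = 5.61 − 2.055 = 3.555.
Upper fence = Q3 + 1.5·IQR = 6.98 + 2.055 = 9.035.
3.30 < 3.555 → outlier.
3.42 < 3.555 → outlier.
All remaining values lie within [3.555, 9.035].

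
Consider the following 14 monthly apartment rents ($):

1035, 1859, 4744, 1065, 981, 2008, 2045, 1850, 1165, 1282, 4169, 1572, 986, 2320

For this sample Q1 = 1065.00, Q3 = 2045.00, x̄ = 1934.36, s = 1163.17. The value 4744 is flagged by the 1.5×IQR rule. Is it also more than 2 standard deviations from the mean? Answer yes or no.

z = (4744 − 1934.36) / 1163.17 = 2.42.
|z| = 2.42 > 2.

yes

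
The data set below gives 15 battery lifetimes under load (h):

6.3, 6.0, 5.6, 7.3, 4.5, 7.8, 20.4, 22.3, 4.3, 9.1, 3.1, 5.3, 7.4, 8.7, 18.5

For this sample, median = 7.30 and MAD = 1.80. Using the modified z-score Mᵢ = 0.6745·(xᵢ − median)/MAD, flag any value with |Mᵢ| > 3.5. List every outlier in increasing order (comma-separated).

|Mᵢ| > 3.5 ⇔ |xᵢ − 7.30| > 3.5·1.80/0.6745 = 9.34.
So outliers lie outside [-2.04, 16.64].
18.5: M = 4.20 → outlier.
20.4: M = 4.91 → outlier.
22.3: M = 5.62 → outlier.

18.5, 20.4, 22.3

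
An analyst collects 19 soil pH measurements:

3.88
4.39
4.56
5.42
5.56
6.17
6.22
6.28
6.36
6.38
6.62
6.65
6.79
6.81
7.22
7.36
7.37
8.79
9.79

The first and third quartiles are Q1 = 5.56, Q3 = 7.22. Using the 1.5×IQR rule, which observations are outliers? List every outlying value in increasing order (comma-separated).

9.79

IQR = Q3 − Q1 = 7.22 − 5.56 = 1.66.
Lower fence = Q1 − 1.5·IQR = 5.56 − 2.49 = 3.07.
Upper fence = Q3 + 1.5·IQR = 7.22 + 2.49 = 9.71.
9.79 > 9.71 → outlier.
All remaining values lie within [3.07, 9.71].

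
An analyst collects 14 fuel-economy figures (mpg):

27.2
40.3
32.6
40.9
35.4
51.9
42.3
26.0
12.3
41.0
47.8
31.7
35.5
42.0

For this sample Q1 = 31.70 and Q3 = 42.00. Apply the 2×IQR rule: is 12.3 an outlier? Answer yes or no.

IQR = Q3 − Q1 = 42.00 − 31.70 = 10.30.
Lower fence = Q1 − 2·IQR = 31.70 − 20.60 = 11.10.
Upper fence = Q3 + 2·IQR = 42.00 + 20.60 = 62.60.
12.3 lies within [11.10, 62.60].

no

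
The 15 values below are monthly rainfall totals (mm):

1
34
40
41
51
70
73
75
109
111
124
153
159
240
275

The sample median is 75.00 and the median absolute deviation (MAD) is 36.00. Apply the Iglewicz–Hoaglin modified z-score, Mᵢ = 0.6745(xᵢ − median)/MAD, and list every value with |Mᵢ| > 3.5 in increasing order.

|Mᵢ| > 3.5 ⇔ |xᵢ − 75.00| > 3.5·36.00/0.6745 = 186.81.
So outliers lie outside [-111.81, 261.81].
275: M = 3.75 → outlier.

275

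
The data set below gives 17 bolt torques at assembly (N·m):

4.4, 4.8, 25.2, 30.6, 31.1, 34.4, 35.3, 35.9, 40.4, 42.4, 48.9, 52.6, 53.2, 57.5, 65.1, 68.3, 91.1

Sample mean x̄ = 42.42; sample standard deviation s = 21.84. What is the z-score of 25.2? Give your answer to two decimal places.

-0.79

z = (25.2 − 42.42) / 21.84 = -0.79.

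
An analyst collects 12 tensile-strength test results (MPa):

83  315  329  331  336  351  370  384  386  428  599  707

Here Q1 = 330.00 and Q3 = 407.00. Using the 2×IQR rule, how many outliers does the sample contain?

3

IQR = 77.00; fences at 330.00 − 154.00 = 176.00 and 407.00 + 154.00 = 561.00.
Outside the cutoffs: 83, 599, 707.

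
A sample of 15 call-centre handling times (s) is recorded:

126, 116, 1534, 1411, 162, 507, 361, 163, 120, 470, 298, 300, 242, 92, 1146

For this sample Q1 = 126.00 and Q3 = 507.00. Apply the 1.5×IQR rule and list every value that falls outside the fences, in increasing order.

IQR = Q3 − Q1 = 507.00 − 126.00 = 381.00.
Lower fence = Q1 − 1.5·IQR = 126.00 − 571.50 = -445.50.
Upper fence = Q3 + 1.5·IQR = 507.00 + 571.50 = 1078.50.
1146 > 1078.50 → outlier.
1411 > 1078.50 → outlier.
1534 > 1078.50 → outlier.
All remaining values lie within [-445.50, 1078.50].

1146, 1411, 1534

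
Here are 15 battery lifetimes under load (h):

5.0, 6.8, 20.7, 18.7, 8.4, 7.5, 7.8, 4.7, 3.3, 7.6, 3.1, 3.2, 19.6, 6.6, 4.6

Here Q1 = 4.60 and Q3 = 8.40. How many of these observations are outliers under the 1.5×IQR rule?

IQR = 3.80; fences at 4.60 − 5.70 = -1.10 and 8.40 + 5.70 = 14.10.
Outside the cutoffs: 18.7, 19.6, 20.7.

3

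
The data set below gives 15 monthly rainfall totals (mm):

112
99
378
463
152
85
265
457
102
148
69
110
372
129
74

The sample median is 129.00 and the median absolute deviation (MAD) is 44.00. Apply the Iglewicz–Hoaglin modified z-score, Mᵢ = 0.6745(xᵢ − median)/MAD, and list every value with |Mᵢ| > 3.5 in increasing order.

|Mᵢ| > 3.5 ⇔ |xᵢ − 129.00| > 3.5·44.00/0.6745 = 228.32.
So outliers lie outside [-99.32, 357.32].
372: M = 3.73 → outlier.
378: M = 3.82 → outlier.
457: M = 5.03 → outlier.
463: M = 5.12 → outlier.

372, 378, 457, 463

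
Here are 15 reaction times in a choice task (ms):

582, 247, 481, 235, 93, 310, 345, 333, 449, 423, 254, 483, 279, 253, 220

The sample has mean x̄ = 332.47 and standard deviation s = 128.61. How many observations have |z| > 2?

0

Cutoffs: x̄ ± 2s = [75.25, 589.69].
Every value lies within the cutoffs.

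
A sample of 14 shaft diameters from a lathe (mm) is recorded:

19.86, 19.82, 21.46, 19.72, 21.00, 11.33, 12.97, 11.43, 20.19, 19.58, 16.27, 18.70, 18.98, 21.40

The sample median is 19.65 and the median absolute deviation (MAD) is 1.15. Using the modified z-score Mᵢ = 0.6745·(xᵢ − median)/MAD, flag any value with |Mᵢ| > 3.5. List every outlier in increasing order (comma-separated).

|Mᵢ| > 3.5 ⇔ |xᵢ − 19.65| > 3.5·1.15/0.6745 = 5.97.
So outliers lie outside [13.68, 25.62].
11.33: M = -4.88 → outlier.
11.43: M = -4.82 → outlier.
12.97: M = -3.92 → outlier.

11.33, 11.43, 12.97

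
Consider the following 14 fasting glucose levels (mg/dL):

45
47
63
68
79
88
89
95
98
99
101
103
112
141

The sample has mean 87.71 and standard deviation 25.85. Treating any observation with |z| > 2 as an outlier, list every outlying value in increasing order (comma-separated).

Cutoffs at x̄ ± 2s: 87.71 ± 2·25.85 = [36.01, 139.41].
141: z = 2.06, |z| > 2 → outlier.
Every other value lies within [36.01, 139.41].

141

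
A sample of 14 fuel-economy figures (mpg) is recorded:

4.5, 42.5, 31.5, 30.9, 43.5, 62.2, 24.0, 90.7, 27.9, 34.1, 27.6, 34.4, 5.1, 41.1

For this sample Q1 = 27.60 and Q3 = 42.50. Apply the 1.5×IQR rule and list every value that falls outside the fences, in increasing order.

4.5, 5.1, 90.7

IQR = Q3 − Q1 = 42.50 − 27.60 = 14.90.
Lower fence = Q1 − 1.5·IQR = 27.60 − 22.35 = 5.25.
Upper fence = Q3 + 1.5·IQR = 42.50 + 22.35 = 64.85.
4.5 < 5.25 → outlier.
5.1 < 5.25 → outlier.
90.7 > 64.85 → outlier.
All remaining values lie within [5.25, 64.85].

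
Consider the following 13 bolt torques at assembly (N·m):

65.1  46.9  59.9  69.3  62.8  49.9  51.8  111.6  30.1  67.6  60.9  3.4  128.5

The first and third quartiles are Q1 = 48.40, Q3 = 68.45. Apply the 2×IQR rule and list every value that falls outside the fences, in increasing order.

IQR = Q3 − Q1 = 68.45 − 48.40 = 20.05.
Lower fence = Q1 − 2·IQR = 48.40 − 40.10 = 8.30.
Upper fence = Q3 + 2·IQR = 68.45 + 40.10 = 108.55.
3.4 < 8.30 → outlier.
111.6 > 108.55 → outlier.
128.5 > 108.55 → outlier.
All remaining values lie within [8.30, 108.55].

3.4, 111.6, 128.5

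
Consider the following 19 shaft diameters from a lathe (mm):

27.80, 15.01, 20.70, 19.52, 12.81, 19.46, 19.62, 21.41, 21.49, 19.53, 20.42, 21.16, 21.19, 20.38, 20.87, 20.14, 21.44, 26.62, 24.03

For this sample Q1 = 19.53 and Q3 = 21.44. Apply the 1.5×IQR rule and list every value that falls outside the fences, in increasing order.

12.81, 15.01, 26.62, 27.80

IQR = Q3 − Q1 = 21.44 − 19.53 = 1.91.
Lower fence = Q1 − 1.5·IQR = 19.53 − 2.865 = 16.665.
Upper fence = Q3 + 1.5·IQR = 21.44 + 2.865 = 24.305.
12.81 < 16.665 → outlier.
15.01 < 16.665 → outlier.
26.62 > 24.305 → outlier.
27.80 > 24.305 → outlier.
All remaining values lie within [16.665, 24.305].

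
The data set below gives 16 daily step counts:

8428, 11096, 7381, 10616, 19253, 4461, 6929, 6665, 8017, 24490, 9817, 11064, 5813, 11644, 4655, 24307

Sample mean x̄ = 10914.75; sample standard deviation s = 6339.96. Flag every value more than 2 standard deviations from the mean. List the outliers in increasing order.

24307, 24490

Cutoffs at x̄ ± 2s: 10914.75 ± 2·6339.96 = [-1765.17, 23594.67].
24307: z = 2.11, |z| > 2 → outlier.
24490: z = 2.14, |z| > 2 → outlier.
Every other value lies within [-1765.17, 23594.67].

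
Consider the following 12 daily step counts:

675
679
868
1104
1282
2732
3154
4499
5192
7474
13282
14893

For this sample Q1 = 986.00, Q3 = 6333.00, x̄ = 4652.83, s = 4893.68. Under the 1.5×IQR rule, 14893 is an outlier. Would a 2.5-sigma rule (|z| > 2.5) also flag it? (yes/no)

no

z = (14893 − 4652.83) / 4893.68 = 2.09.
|z| = 2.09 ≤ 2.5.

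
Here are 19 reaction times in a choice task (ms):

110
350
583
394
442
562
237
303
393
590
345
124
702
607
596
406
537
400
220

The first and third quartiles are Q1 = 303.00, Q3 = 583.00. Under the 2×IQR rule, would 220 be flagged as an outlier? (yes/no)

no

IQR = Q3 − Q1 = 583.00 − 303.00 = 280.00.
Lower fence = Q1 − 2·IQR = 303.00 − 560.00 = -257.00.
Upper fence = Q3 + 2·IQR = 583.00 + 560.00 = 1143.00.
220 lies within [-257.00, 1143.00].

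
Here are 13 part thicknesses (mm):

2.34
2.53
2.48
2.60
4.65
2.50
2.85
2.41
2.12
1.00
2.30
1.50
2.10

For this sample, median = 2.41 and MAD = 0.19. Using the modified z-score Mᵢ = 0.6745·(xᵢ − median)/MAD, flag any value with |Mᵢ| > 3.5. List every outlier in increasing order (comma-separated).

|Mᵢ| > 3.5 ⇔ |xᵢ − 2.41| > 3.5·0.19/0.6745 = 0.99.
So outliers lie outside [1.42, 3.40].
1.00: M = -5.01 → outlier.
4.65: M = 7.95 → outlier.

1.00, 4.65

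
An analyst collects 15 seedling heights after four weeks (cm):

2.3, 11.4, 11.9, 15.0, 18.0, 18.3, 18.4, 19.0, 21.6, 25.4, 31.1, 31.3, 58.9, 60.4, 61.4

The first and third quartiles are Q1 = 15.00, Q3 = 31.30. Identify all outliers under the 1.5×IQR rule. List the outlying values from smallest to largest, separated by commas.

IQR = Q3 − Q1 = 31.30 − 15.00 = 16.30.
Lower fence = Q1 − 1.5·IQR = 15.00 − 24.45 = -9.45.
Upper fence = Q3 + 1.5·IQR = 31.30 + 24.45 = 55.75.
58.9 > 55.75 → outlier.
60.4 > 55.75 → outlier.
61.4 > 55.75 → outlier.
All remaining values lie within [-9.45, 55.75].

58.9, 60.4, 61.4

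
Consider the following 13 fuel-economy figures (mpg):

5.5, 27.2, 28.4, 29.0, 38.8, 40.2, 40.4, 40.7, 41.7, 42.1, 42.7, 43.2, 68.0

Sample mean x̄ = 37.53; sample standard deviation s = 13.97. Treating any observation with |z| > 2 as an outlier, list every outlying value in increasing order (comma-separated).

5.5, 68.0

Cutoffs at x̄ ± 2s: 37.53 ± 2·13.97 = [9.59, 65.47].
5.5: z = -2.29, |z| > 2 → outlier.
68.0: z = 2.18, |z| > 2 → outlier.
Every other value lies within [9.59, 65.47].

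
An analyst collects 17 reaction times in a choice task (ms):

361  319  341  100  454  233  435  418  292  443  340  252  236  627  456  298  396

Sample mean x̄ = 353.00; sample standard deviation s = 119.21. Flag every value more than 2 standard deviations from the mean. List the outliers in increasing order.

Cutoffs at x̄ ± 2s: 353.00 ± 2·119.21 = [114.58, 591.42].
100: z = -2.12, |z| > 2 → outlier.
627: z = 2.30, |z| > 2 → outlier.
Every other value lies within [114.58, 591.42].

100, 627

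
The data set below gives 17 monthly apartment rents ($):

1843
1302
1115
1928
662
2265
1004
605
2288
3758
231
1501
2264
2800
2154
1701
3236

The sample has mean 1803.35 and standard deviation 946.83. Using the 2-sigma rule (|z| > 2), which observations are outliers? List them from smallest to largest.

Cutoffs at x̄ ± 2s: 1803.35 ± 2·946.83 = [-90.31, 3697.01].
3758: z = 2.06, |z| > 2 → outlier.
Every other value lies within [-90.31, 3697.01].

3758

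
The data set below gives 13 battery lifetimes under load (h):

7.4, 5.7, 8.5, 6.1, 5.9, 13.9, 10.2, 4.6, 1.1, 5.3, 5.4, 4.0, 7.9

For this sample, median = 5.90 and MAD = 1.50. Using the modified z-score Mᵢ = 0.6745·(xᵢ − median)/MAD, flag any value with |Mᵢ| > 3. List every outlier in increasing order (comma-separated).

|Mᵢ| > 3 ⇔ |xᵢ − 5.90| > 3·1.50/0.6745 = 6.67.
So outliers lie outside [-0.77, 12.57].
13.9: M = 3.60 → outlier.

13.9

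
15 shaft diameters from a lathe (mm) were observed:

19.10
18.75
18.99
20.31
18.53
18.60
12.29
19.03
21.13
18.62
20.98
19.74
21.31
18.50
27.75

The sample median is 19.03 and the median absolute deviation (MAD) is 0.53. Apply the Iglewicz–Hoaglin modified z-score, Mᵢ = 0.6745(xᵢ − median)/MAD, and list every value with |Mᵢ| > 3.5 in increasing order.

12.29, 27.75

|Mᵢ| > 3.5 ⇔ |xᵢ − 19.03| > 3.5·0.53/0.6745 = 2.75.
So outliers lie outside [16.28, 21.78].
12.29: M = -8.58 → outlier.
27.75: M = 11.10 → outlier.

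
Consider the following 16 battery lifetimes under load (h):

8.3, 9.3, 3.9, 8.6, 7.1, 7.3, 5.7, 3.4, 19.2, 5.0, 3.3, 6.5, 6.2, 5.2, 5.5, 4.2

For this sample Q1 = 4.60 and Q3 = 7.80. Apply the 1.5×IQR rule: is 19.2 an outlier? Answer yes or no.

IQR = Q3 − Q1 = 7.80 − 4.60 = 3.20.
Lower fence = Q1 − 1.5·IQR = 4.60 − 4.80 = -0.20.
Upper fence = Q3 + 1.5·IQR = 7.80 + 4.80 = 12.60.
19.2 lies above the upper fence.

yes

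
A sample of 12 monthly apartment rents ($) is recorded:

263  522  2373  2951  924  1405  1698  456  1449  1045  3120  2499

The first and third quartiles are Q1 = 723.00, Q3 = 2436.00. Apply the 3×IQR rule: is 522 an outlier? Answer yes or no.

IQR = Q3 − Q1 = 2436.00 − 723.00 = 1713.00.
Lower fence = Q1 − 3·IQR = 723.00 − 5139.00 = -4416.00.
Upper fence = Q3 + 3·IQR = 2436.00 + 5139.00 = 7575.00.
522 lies within [-4416.00, 7575.00].

no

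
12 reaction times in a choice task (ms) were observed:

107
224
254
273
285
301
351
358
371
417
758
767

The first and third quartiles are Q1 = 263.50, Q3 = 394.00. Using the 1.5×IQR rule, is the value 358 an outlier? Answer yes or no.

no

IQR = Q3 − Q1 = 394.00 − 263.50 = 130.50.
Lower fence = Q1 − 1.5·IQR = 263.50 − 195.75 = 67.75.
Upper fence = Q3 + 1.5·IQR = 394.00 + 195.75 = 589.75.
358 lies within [67.75, 589.75].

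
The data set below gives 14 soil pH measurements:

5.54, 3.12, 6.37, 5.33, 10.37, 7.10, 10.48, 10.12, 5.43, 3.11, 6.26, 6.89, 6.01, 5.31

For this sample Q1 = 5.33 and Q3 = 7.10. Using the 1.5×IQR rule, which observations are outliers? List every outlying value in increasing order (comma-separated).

10.12, 10.37, 10.48

IQR = Q3 − Q1 = 7.10 − 5.33 = 1.77.
Lower fence = Q1 − 1.5·IQR = 5.33 − 2.655 = 2.675.
Upper fence = Q3 + 1.5·IQR = 7.10 + 2.655 = 9.755.
10.12 > 9.755 → outlier.
10.37 > 9.755 → outlier.
10.48 > 9.755 → outlier.
All remaining values lie within [2.675, 9.755].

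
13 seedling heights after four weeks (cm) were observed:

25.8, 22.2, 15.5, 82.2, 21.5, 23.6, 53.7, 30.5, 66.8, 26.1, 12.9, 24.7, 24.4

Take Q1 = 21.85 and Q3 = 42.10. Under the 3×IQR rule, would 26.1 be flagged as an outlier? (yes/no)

no

IQR = Q3 − Q1 = 42.10 − 21.85 = 20.25.
Lower fence = Q1 − 3·IQR = 21.85 − 60.75 = -38.90.
Upper fence = Q3 + 3·IQR = 42.10 + 60.75 = 102.85.
26.1 lies within [-38.90, 102.85].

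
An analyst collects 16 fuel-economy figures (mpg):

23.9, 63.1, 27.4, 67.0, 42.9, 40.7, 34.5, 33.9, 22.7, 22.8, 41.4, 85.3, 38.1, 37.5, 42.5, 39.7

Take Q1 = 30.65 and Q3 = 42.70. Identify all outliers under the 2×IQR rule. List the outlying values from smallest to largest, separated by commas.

IQR = Q3 − Q1 = 42.70 − 30.65 = 12.05.
Lower fence = Q1 − 2·IQR = 30.65 − 24.10 = 6.55.
Upper fence = Q3 + 2·IQR = 42.70 + 24.10 = 66.80.
67.0 > 66.80 → outlier.
85.3 > 66.80 → outlier.
All remaining values lie within [6.55, 66.80].

67.0, 85.3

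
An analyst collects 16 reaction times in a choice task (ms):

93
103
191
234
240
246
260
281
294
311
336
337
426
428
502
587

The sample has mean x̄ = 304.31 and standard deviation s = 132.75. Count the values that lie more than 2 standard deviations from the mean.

1

Cutoffs: x̄ ± 2s = [38.81, 569.81].
Outside the cutoffs: 587.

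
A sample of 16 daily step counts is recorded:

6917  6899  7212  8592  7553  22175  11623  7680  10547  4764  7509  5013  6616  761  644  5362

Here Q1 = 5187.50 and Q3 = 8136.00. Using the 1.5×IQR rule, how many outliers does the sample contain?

IQR = 2948.50; fences at 5187.50 − 4422.75 = 764.75 and 8136.00 + 4422.75 = 12558.75.
Outside the cutoffs: 644, 761, 22175.

3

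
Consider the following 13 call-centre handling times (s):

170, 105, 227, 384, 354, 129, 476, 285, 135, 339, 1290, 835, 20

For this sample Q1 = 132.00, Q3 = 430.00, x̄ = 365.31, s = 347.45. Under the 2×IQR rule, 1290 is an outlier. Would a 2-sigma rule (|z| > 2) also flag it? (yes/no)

yes

z = (1290 − 365.31) / 347.45 = 2.66.
|z| = 2.66 > 2.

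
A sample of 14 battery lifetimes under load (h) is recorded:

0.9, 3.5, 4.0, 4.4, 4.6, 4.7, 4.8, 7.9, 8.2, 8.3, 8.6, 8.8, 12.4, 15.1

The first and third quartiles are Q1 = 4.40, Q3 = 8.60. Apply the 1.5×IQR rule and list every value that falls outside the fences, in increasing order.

15.1

IQR = Q3 − Q1 = 8.60 − 4.40 = 4.20.
Lower fence = Q1 − 1.5·IQR = 4.40 − 6.30 = -1.90.
Upper fence = Q3 + 1.5·IQR = 8.60 + 6.30 = 14.90.
15.1 > 14.90 → outlier.
All remaining values lie within [-1.90, 14.90].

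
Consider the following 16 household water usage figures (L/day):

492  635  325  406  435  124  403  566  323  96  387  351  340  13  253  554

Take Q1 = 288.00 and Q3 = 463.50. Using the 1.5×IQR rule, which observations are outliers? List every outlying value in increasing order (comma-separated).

13

IQR = Q3 − Q1 = 463.50 − 288.00 = 175.50.
Lower fence = Q1 − 1.5·IQR = 288.00 − 263.25 = 24.75.
Upper fence = Q3 + 1.5·IQR = 463.50 + 263.25 = 726.75.
13 < 24.75 → outlier.
All remaining values lie within [24.75, 726.75].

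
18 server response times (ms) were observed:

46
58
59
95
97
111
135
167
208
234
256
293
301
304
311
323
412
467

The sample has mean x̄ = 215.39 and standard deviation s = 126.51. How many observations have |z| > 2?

Cutoffs: x̄ ± 2s = [-37.63, 468.41].
Every value lies within the cutoffs.

0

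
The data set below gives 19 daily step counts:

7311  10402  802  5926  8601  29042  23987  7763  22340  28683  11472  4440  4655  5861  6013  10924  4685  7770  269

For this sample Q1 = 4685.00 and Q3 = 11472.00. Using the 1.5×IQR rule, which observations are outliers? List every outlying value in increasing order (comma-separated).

IQR = Q3 − Q1 = 11472.00 − 4685.00 = 6787.00.
Lower fence = Q1 − 1.5·IQR = 4685.00 − 10180.50 = -5495.50.
Upper fence = Q3 + 1.5·IQR = 11472.00 + 10180.50 = 21652.50.
22340 > 21652.50 → outlier.
23987 > 21652.50 → outlier.
28683 > 21652.50 → outlier.
29042 > 21652.50 → outlier.
All remaining values lie within [-5495.50, 21652.50].

22340, 23987, 28683, 29042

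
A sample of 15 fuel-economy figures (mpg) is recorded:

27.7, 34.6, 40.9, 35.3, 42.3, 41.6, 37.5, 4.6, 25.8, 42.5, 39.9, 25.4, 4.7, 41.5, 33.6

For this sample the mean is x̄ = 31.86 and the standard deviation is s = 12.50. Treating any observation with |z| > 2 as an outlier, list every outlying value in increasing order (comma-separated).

4.6, 4.7

Cutoffs at x̄ ± 2s: 31.86 ± 2·12.50 = [6.86, 56.86].
4.6: z = -2.18, |z| > 2 → outlier.
4.7: z = -2.17, |z| > 2 → outlier.
Every other value lies within [6.86, 56.86].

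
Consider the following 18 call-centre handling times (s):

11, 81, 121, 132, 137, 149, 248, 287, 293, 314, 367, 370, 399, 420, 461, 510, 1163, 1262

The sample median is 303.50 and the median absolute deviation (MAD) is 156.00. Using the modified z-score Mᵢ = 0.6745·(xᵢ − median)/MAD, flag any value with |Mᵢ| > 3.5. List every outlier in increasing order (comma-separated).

|Mᵢ| > 3.5 ⇔ |xᵢ − 303.50| > 3.5·156.00/0.6745 = 809.49.
So outliers lie outside [-505.99, 1112.99].
1163: M = 3.72 → outlier.
1262: M = 4.14 → outlier.

1163, 1262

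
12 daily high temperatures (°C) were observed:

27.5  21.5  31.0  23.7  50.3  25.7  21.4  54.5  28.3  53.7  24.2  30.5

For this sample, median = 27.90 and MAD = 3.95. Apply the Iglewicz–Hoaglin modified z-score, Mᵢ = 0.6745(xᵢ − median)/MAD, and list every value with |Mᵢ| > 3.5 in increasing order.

|Mᵢ| > 3.5 ⇔ |xᵢ − 27.90| > 3.5·3.95/0.6745 = 20.50.
So outliers lie outside [7.40, 48.40].
50.3: M = 3.83 → outlier.
53.7: M = 4.41 → outlier.
54.5: M = 4.54 → outlier.

50.3, 53.7, 54.5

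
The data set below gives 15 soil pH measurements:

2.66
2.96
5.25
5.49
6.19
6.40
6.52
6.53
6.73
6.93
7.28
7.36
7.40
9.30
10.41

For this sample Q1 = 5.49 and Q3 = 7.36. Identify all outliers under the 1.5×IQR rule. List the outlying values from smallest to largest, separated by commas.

IQR = Q3 − Q1 = 7.36 − 5.49 = 1.87.
Lower fence = Q1 − 1.5·IQR = 5.49 − 2.805 = 2.685.
Upper fence = Q3 + 1.5·IQR = 7.36 + 2.805 = 10.165.
2.66 < 2.685 → outlier.
10.41 > 10.165 → outlier.
All remaining values lie within [2.685, 10.165].

2.66, 10.41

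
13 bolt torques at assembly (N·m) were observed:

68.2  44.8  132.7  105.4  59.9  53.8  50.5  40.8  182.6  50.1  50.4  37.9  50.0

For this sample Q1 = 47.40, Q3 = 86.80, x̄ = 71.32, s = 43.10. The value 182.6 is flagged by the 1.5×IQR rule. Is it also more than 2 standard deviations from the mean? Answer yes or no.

yes

z = (182.6 − 71.32) / 43.10 = 2.58.
|z| = 2.58 > 2.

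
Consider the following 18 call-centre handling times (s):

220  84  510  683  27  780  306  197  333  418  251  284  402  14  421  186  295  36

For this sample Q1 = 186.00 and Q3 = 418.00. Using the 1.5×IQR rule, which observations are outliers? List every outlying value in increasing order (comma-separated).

IQR = Q3 − Q1 = 418.00 − 186.00 = 232.00.
Lower fence = Q1 − 1.5·IQR = 186.00 − 348.00 = -162.00.
Upper fence = Q3 + 1.5·IQR = 418.00 + 348.00 = 766.00.
780 > 766.00 → outlier.
All remaining values lie within [-162.00, 766.00].

780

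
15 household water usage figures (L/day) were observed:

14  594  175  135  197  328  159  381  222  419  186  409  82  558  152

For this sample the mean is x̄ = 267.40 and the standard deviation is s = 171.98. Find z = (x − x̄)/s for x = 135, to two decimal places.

-0.77

z = (135 − 267.40) / 171.98 = -0.77.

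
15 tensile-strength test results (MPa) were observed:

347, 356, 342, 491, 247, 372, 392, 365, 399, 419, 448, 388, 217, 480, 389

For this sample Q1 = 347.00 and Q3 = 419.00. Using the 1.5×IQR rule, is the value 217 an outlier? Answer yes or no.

yes

IQR = Q3 − Q1 = 419.00 − 347.00 = 72.00.
Lower fence = Q1 − 1.5·IQR = 347.00 − 108.00 = 239.00.
Upper fence = Q3 + 1.5·IQR = 419.00 + 108.00 = 527.00.
217 lies below the lower fence.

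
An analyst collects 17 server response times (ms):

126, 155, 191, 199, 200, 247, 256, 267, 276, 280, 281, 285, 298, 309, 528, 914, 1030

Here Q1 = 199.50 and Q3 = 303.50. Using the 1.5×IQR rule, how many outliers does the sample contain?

IQR = 104.00; fences at 199.50 − 156.00 = 43.50 and 303.50 + 156.00 = 459.50.
Outside the cutoffs: 528, 914, 1030.

3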